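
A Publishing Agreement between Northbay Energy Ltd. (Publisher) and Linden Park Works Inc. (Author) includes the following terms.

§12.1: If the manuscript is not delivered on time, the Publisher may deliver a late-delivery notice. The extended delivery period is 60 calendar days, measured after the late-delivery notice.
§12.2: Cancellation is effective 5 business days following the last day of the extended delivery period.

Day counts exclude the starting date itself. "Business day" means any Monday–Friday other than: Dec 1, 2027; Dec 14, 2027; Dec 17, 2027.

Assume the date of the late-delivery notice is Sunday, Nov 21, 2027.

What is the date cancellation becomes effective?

The last day of the extended delivery period: Nov 21, 2027 + 60 days = Jan 20, 2028.
The date cancellation becomes effective: counting 5 business days from Thursday, Jan 20, 2028 (Jan 21, Jan 24, Jan 25, Jan 26, Jan 27, skipping weekends) reaches Thursday, Jan 27, 2028.

Jan 27, 2028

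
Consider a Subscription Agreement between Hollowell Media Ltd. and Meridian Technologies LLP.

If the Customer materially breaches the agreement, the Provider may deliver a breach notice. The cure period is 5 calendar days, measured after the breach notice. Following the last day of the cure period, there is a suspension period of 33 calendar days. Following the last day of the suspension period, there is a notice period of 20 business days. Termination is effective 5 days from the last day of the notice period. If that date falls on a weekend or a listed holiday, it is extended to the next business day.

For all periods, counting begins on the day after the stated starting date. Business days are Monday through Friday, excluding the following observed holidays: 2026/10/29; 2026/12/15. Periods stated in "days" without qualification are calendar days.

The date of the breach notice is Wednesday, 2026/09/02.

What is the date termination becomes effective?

2026/11/16

Adding 5 calendar days to 2026/09/02 gives 2026/09/07, which is the last day of the cure period.
Adding 33 calendar days to 2026/09/07 gives 2026/10/10, which is the last day of the suspension period.
The last day of the notice period: counting 20 business days from Saturday, 2026/10/10 (Oct 12, Oct 13, Oct 14, Oct 15, …, Nov 5, Nov 6, Nov 9, skipping weekends and the listed holiday on Oct 29) reaches Monday, 2026/11/09.
The date termination becomes effective: 5 calendar days after 2026/11/09 is 2026/11/14. That falls on a Saturday, so it rolls to the next business day, Monday, 2026/11/16.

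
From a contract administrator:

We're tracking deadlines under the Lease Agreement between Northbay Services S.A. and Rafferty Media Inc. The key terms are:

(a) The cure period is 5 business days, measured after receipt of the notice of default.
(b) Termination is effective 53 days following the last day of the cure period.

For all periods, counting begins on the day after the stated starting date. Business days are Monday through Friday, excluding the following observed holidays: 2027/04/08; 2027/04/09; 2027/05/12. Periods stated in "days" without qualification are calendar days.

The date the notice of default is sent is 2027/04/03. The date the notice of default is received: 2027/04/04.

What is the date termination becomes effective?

2027/06/05

The last day of the cure period: counting 5 business days from Sunday, 2027/04/04 (Apr 5, Apr 6, Apr 7, Apr 12, Apr 13, skipping weekends and the listed holidays on Apr 8, Apr 9) reaches Tuesday, 2027/04/13.
The date termination becomes effective: 53 calendar days after 2027/04/13 is 2027/06/05.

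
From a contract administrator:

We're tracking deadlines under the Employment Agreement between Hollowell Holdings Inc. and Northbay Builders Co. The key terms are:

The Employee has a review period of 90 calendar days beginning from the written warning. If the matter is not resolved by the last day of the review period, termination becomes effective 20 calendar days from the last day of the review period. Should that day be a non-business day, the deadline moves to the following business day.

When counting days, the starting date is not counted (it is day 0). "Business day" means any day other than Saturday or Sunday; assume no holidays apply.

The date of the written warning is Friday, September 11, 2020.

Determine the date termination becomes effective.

December 30, 2020

The last day of the review period: 90 calendar days after September 11, 2020 is December 10, 2020.
Adding 20 calendar days to December 10, 2020 gives December 30, 2020, which is the date termination becomes effective. December 30, 2020 is a Wednesday, so no roll-forward applies.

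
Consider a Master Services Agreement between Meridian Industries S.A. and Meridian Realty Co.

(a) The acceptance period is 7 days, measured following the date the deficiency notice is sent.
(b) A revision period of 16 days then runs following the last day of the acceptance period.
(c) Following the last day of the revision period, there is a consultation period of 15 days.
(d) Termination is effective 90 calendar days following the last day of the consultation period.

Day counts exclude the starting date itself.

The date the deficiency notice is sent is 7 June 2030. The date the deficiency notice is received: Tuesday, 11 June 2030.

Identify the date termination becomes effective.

The last day of the acceptance period: 7 June 2030 + 7 days = 14 June 2030.
Adding 16 calendar days to 14 June 2030 gives 30 June 2030, which is the last day of the revision period.
The last day of the consultation period: 15 calendar days after 30 June 2030 is 15 July 2030.
The date termination becomes effective: 15 July 2030 + 90 days = 13 October 2030.

13 October 2030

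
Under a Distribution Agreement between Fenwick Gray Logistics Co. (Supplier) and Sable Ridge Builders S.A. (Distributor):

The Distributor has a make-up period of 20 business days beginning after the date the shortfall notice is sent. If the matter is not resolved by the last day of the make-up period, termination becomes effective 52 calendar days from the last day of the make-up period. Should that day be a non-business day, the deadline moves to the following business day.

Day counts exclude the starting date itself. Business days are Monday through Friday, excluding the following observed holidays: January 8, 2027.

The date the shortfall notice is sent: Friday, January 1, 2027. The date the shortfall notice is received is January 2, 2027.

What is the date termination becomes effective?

March 25, 2027

The last day of the make-up period: 20 business days after Friday, January 1, 2027, skipping weekends and the listed holiday on Jan 8 — Jan 4, Jan 5, Jan 6, Jan 7, …, Jan 28, Jan 29, Feb 1 — lands on Monday, February 1, 2027.
The date termination becomes effective: 52 calendar days after February 1, 2027 is March 25, 2027. March 25, 2027 is a Thursday and is not a listed holiday, so no roll-forward applies.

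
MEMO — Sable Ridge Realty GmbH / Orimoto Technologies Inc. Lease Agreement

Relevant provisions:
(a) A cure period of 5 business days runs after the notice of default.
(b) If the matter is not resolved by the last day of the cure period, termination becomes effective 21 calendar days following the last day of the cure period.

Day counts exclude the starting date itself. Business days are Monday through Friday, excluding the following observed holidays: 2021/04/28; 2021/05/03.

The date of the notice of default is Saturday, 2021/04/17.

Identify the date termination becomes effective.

The last day of the cure period: counting 5 business days from Saturday, 2021/04/17 (Apr 19, Apr 20, Apr 21, Apr 22, Apr 23, skipping weekends) reaches Friday, 2021/04/23.
The date termination becomes effective: 2021/04/23 + 21 days = 2021/05/14.

2021/05/14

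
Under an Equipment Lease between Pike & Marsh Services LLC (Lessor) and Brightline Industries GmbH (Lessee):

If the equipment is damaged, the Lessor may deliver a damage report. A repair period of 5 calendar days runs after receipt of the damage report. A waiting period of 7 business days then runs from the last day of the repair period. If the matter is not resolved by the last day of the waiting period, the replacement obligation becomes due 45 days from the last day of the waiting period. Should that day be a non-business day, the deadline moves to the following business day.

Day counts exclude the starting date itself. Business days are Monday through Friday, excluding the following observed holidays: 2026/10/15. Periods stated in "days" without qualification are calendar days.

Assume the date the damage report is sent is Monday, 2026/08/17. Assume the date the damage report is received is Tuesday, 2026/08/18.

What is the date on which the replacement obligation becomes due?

2026/10/16

The last day of the repair period: 2026/08/18 + 5 days = 2026/08/23.
From Sunday, 2026/08/23, 7 business days (Aug 24, Aug 25, Aug 26, Aug 27, Aug 28, Aug 31, Sep 1, skipping weekends) brings us to Tuesday, 2026/09/01, which is the last day of the waiting period.
The date on which the replacement obligation becomes due: 45 calendar days after 2026/09/01 is 2026/10/16. 2026/10/16 is a Friday and is not a listed holiday, so no roll-forward applies.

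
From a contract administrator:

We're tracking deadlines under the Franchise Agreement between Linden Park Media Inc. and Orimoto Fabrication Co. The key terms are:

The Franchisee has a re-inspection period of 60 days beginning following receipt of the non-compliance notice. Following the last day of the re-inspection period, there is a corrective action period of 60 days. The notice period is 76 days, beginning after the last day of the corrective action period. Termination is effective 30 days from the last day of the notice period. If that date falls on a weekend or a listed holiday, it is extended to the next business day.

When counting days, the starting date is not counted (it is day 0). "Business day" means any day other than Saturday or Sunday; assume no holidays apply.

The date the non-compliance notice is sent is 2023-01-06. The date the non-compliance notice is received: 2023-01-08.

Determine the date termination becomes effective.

2023-08-22

The last day of the re-inspection period: 2023-01-08 + 60 days = 2023-03-09.
The last day of the corrective action period: 60 calendar days after 2023-03-09 is 2023-05-08.
Adding 76 calendar days to 2023-05-08 gives 2023-07-23, which is the last day of the notice period.
The date termination becomes effective: 2023-07-23 + 30 days = 2023-08-22. 2023-08-22 is a Tuesday, so no roll-forward applies.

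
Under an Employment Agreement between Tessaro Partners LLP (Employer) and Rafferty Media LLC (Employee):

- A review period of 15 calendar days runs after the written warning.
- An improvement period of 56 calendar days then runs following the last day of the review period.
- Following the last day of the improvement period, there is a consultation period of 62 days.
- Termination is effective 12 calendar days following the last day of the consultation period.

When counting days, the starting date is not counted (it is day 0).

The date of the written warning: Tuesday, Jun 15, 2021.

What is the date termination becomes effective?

Nov 7, 2021

The last day of the review period: Jun 15, 2021 + 15 days = Jun 30, 2021.
The last day of the improvement period: 56 calendar days after Jun 30, 2021 is Aug 25, 2021.
Adding 62 calendar days to Aug 25, 2021 gives Oct 26, 2021, which is the last day of the consultation period.
The date termination becomes effective: 12 calendar days after Oct 26, 2021 is Nov 7, 2021.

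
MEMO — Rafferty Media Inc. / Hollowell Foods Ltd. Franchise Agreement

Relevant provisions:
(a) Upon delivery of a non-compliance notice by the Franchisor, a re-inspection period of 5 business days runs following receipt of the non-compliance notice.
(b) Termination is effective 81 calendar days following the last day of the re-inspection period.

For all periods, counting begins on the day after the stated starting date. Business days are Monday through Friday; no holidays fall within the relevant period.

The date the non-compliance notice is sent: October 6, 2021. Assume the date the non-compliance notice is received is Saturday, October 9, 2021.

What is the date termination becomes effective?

January 4, 2022

From Saturday, October 9, 2021, 5 business days (Oct 11, Oct 12, Oct 13, Oct 14, Oct 15, skipping weekends) brings us to Friday, October 15, 2021, which is the last day of the re-inspection period.
The date termination becomes effective: October 15, 2021 + 81 days = January 4, 2022.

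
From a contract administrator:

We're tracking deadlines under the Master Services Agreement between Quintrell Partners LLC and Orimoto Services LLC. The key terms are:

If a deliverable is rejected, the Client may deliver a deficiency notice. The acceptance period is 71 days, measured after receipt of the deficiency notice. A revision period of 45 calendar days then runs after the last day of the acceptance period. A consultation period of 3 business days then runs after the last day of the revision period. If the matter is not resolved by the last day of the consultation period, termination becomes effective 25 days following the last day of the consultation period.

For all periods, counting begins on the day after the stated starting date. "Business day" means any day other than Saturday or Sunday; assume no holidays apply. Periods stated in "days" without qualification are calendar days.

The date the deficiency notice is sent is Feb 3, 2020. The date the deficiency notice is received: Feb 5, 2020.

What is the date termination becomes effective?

Jun 28, 2020

The last day of the acceptance period: Feb 5, 2020 + 71 days = Apr 16, 2020.
The last day of the revision period: 45 calendar days after Apr 16, 2020 is May 31, 2020.
The last day of the consultation period: 3 business days after Sunday, May 31, 2020, skipping weekends — Jun 1, Jun 2, Jun 3 — lands on Wednesday, Jun 3, 2020.
Adding 25 calendar days to Jun 3, 2020 gives Jun 28, 2020, which is the date termination becomes effective.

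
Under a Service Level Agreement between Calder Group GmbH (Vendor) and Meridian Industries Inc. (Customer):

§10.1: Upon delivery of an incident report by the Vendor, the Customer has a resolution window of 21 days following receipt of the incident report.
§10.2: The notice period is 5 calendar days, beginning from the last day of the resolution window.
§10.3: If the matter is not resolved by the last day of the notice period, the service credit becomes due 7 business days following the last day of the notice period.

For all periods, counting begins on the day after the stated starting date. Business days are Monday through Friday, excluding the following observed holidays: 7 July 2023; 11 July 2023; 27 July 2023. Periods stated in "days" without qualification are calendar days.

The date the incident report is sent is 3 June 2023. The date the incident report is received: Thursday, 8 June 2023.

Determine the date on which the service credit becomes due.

Adding 21 calendar days to 8 June 2023 gives 29 June 2023, which is the last day of the resolution window.
The last day of the notice period: 29 June 2023 + 5 days = 4 July 2023.
From Tuesday, 4 July 2023, 7 business days (Jul 5, Jul 6, Jul 10, Jul 12, Jul 13, Jul 14, Jul 17, skipping weekends and the listed holidays on Jul 7, Jul 11) brings us to Monday, 17 July 2023, which is the date on which the service credit becomes due.

17 July 2023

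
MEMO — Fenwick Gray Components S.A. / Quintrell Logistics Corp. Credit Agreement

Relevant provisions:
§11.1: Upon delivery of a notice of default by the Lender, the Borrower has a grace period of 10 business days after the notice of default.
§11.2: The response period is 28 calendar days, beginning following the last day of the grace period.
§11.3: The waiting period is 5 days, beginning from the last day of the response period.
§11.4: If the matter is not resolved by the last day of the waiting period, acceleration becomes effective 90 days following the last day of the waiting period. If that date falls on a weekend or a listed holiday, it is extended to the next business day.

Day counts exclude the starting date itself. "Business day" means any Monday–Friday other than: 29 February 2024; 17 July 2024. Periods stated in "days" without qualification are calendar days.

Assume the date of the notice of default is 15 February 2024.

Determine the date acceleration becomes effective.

The last day of the grace period: counting 10 business days from Thursday, 15 February 2024 (Feb 16, Feb 19, Feb 20, Feb 21, Feb 22, Feb 23, Feb 26, Feb 27, Feb 28, Mar 1, skipping weekends and the listed holiday on Feb 29) reaches Friday, 1 March 2024.
The last day of the response period: 28 calendar days after 1 March 2024 is 29 March 2024.
The last day of the waiting period: 29 March 2024 + 5 days = 3 April 2024.
Adding 90 calendar days to 3 April 2024 gives 2 July 2024, which is the date acceleration becomes effective. 2 July 2024 is a Tuesday and is not a listed holiday, so no roll-forward applies.

2 July 2024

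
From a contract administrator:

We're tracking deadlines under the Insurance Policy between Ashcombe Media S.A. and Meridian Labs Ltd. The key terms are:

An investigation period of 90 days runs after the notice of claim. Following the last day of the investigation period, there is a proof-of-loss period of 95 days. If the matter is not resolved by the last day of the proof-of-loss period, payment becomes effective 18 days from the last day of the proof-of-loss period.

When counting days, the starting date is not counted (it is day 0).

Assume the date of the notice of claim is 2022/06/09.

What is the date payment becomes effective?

2022/12/29

The last day of the investigation period: 90 calendar days after 2022/06/09 is 2022/09/07.
The last day of the proof-of-loss period: 2022/09/07 + 95 days = 2022/12/11.
Adding 18 calendar days to 2022/12/11 gives 2022/12/29, which is the date payment becomes effective.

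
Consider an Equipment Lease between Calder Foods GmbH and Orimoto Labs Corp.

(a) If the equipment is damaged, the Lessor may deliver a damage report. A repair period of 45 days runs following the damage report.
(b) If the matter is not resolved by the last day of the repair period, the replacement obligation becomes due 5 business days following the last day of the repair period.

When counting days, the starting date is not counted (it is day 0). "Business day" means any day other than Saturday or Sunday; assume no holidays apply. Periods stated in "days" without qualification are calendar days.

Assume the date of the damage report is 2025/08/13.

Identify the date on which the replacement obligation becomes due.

2025/10/03

Adding 45 calendar days to 2025/08/13 gives 2025/09/27, which is the last day of the repair period.
From Saturday, 2025/09/27, 5 business days (Sep 29, Sep 30, Oct 1, Oct 2, Oct 3, skipping weekends) brings us to Friday, 2025/10/03, which is the date on which the replacement obligation becomes due.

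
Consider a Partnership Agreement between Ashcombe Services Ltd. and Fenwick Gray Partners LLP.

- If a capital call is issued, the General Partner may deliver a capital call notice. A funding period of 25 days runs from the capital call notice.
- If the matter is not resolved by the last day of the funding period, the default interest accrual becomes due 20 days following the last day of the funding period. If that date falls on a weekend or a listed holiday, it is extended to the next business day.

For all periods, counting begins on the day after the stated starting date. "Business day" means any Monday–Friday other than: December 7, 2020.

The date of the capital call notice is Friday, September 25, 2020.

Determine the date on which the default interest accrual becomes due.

November 9, 2020

The last day of the funding period: September 25, 2020 + 25 days = October 20, 2020.
The date on which the default interest accrual becomes due: October 20, 2020 + 20 days = November 9, 2020. November 9, 2020 is a Monday and is not a listed holiday, so no roll-forward applies.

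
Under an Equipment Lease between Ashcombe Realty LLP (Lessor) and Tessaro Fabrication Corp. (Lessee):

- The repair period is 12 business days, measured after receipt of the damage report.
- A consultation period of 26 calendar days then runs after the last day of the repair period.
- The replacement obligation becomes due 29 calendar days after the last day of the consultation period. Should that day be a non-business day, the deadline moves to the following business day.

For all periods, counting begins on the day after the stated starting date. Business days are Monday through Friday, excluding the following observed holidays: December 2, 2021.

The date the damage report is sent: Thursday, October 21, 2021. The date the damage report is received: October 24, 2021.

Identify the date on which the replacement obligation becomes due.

January 3, 2022

The last day of the repair period: counting 12 business days from Sunday, October 24, 2021 (Oct 25, Oct 26, Oct 27, Oct 28, …, Nov 5, Nov 8, Nov 9, skipping weekends) reaches Tuesday, November 9, 2021.
The last day of the consultation period: November 9, 2021 + 26 days = December 5, 2021.
The date on which the replacement obligation becomes due: 29 calendar days after December 5, 2021 is January 3, 2022. January 3, 2022 is a Monday and is not a listed holiday, so no roll-forward applies.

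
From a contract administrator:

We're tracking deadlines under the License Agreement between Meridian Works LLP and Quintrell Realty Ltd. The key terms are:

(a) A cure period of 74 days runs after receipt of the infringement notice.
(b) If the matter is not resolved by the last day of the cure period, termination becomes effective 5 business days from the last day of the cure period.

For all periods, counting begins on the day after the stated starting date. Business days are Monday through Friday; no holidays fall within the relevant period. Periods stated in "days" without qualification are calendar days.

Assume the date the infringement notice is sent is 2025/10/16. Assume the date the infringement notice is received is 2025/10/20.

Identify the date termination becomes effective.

The last day of the cure period: 2025/10/20 + 74 days = 2026/01/02.
The date termination becomes effective: 5 business days after Friday, 2026/01/02, skipping weekends — Jan 5, Jan 6, Jan 7, Jan 8, Jan 9 — lands on Friday, 2026/01/09.

2026/01/09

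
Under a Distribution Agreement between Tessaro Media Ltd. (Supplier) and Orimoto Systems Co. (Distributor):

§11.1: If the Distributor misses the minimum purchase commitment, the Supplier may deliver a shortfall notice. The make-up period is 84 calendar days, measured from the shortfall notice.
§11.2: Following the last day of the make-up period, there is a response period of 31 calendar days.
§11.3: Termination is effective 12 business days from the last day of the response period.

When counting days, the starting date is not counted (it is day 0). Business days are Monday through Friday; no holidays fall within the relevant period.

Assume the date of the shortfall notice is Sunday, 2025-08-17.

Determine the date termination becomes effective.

2025-12-26

The last day of the make-up period: 84 calendar days after 2025-08-17 is 2025-11-09.
Adding 31 calendar days to 2025-11-09 gives 2025-12-10, which is the last day of the response period.
The date termination becomes effective: counting 12 business days from Wednesday, 2025-12-10 (Dec 11, Dec 12, Dec 15, Dec 16, …, Dec 24, Dec 25, Dec 26, skipping weekends) reaches Friday, 2025-12-26.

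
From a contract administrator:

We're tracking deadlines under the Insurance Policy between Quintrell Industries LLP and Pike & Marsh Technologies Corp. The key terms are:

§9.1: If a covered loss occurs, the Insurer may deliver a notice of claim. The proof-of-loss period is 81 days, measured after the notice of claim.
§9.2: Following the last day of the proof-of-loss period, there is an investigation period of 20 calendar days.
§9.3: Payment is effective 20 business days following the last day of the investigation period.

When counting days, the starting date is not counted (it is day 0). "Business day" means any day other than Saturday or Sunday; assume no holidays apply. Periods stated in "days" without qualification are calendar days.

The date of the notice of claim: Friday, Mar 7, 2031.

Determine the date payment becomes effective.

Adding 81 calendar days to Mar 7, 2031 gives May 27, 2031, which is the last day of the proof-of-loss period.
The last day of the investigation period: 20 calendar days after May 27, 2031 is Jun 16, 2031.
From Monday, Jun 16, 2031, 20 business days (Jun 17, Jun 18, Jun 19, Jun 20, …, Jul 10, Jul 11, Jul 14, skipping weekends) brings us to Monday, Jul 14, 2031, which is the date payment becomes effective.

Jul 14, 2031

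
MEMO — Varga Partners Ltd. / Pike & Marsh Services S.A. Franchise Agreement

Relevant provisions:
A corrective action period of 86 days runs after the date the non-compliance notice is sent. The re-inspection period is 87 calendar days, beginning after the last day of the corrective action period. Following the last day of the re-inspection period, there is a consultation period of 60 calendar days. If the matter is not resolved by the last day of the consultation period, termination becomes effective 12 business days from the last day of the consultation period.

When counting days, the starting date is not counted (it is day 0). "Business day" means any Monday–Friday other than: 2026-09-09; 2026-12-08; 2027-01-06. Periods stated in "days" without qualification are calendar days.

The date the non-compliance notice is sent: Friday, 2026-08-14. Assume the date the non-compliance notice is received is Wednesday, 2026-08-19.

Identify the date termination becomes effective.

Adding 86 calendar days to 2026-08-14 gives 2026-11-08, which is the last day of the corrective action period.
Adding 87 calendar days to 2026-11-08 gives 2027-02-03, which is the last day of the re-inspection period.
The last day of the consultation period: 2027-02-03 + 60 days = 2027-04-04.
The date termination becomes effective: 12 business days after Sunday, 2027-04-04, skipping weekends — Apr 5, Apr 6, Apr 7, Apr 8, …, Apr 16, Apr 19, Apr 20 — lands on Tuesday, 2027-04-20.

2027-04-20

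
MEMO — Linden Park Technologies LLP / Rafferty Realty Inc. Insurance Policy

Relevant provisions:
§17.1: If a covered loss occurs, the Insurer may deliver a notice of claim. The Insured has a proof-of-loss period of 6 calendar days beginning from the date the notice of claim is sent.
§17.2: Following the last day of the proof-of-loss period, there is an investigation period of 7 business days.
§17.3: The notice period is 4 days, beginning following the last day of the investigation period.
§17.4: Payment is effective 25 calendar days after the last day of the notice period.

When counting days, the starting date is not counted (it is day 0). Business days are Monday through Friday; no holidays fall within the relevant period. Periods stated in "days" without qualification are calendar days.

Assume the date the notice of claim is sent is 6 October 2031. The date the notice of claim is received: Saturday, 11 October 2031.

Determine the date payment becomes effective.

19 November 2031

The last day of the proof-of-loss period: 6 calendar days after 6 October 2031 is 12 October 2031.
From Sunday, 12 October 2031, 7 business days (Oct 13, Oct 14, Oct 15, Oct 16, Oct 17, Oct 20, Oct 21, skipping weekends) brings us to Tuesday, 21 October 2031, which is the last day of the investigation period.
The last day of the notice period: 21 October 2031 + 4 days = 25 October 2031.
The date payment becomes effective: 25 calendar days after 25 October 2031 is 19 November 2031.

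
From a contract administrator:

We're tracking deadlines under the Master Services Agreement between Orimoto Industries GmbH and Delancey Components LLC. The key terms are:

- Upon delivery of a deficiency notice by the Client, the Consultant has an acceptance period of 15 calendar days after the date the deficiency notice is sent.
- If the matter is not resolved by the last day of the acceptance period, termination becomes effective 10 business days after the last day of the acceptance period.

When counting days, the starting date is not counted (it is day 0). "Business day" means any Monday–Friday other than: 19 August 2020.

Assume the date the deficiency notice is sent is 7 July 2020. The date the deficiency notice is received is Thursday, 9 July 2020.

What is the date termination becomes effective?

5 August 2020

The last day of the acceptance period: 7 July 2020 + 15 days = 22 July 2020.
The date termination becomes effective: 10 business days after Wednesday, 22 July 2020, skipping weekends — Jul 23, Jul 24, Jul 27, Jul 28, Jul 29, Jul 30, Jul 31, Aug 3, Aug 4, Aug 5 — lands on Wednesday, 5 August 2020.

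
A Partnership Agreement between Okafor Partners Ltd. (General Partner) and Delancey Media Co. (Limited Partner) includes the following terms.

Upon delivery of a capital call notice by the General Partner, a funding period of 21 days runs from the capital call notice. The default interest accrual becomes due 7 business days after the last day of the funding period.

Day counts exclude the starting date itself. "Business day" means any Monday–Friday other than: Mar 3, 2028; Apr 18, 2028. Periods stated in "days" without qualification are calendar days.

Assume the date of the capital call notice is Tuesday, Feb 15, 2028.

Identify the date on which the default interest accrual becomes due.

Mar 16, 2028

The last day of the funding period: Feb 15, 2028 + 21 days = Mar 7, 2028.
The date on which the default interest accrual becomes due: 7 business days after Tuesday, Mar 7, 2028, skipping weekends — Mar 8, Mar 9, Mar 10, Mar 13, Mar 14, Mar 15, Mar 16 — lands on Thursday, Mar 16, 2028.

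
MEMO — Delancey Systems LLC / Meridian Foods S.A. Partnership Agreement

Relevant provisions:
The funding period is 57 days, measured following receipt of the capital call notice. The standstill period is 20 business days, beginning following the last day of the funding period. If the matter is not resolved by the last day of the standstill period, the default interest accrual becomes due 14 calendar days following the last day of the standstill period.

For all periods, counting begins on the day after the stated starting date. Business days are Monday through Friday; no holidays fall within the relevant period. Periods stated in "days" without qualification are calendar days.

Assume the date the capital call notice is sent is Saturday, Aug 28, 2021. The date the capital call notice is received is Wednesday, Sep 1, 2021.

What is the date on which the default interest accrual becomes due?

Dec 9, 2021

The last day of the funding period: 57 calendar days after Sep 1, 2021 is Oct 28, 2021.
The last day of the standstill period: counting 20 business days from Thursday, Oct 28, 2021 (Oct 29, Nov 1, Nov 2, Nov 3, …, Nov 23, Nov 24, Nov 25, skipping weekends) reaches Thursday, Nov 25, 2021.
Adding 14 calendar days to Nov 25, 2021 gives Dec 9, 2021, which is the date on which the default interest accrual becomes due.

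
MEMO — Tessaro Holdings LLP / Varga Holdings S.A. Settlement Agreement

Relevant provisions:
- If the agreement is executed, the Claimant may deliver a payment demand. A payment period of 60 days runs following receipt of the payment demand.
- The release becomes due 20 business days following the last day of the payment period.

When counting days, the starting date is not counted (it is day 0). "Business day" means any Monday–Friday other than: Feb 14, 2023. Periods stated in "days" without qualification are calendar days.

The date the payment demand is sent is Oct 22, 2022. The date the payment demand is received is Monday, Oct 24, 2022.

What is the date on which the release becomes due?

The last day of the payment period: Oct 24, 2022 + 60 days = Dec 23, 2022.
From Friday, Dec 23, 2022, 20 business days (Dec 26, Dec 27, Dec 28, Dec 29, …, Jan 18, Jan 19, Jan 20, skipping weekends) brings us to Friday, Jan 20, 2023, which is the date on which the release becomes due.

Jan 20, 2023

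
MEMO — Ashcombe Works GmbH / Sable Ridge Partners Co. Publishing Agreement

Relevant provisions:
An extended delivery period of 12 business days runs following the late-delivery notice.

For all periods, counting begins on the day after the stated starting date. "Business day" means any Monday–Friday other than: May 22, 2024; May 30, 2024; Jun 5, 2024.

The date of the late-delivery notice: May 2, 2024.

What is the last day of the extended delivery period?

May 20, 2024

The last day of the extended delivery period: 12 business days after Thursday, May 2, 2024, skipping weekends — May 3, May 6, May 7, May 8, …, May 16, May 17, May 20 — lands on Monday, May 20, 2024.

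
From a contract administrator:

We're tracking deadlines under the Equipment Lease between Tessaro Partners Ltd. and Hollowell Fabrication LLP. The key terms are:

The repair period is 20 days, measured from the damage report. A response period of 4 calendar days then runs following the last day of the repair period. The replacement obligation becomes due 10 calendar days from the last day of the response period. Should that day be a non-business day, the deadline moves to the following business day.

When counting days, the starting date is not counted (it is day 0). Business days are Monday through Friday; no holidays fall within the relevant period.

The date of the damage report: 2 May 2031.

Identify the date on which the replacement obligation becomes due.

The last day of the repair period: 20 calendar days after 2 May 2031 is 22 May 2031.
Adding 4 calendar days to 22 May 2031 gives 26 May 2031, which is the last day of the response period.
The date on which the replacement obligation becomes due: 10 calendar days after 26 May 2031 is 5 June 2031. 5 June 2031 is a Thursday, so no roll-forward applies.

5 June 2031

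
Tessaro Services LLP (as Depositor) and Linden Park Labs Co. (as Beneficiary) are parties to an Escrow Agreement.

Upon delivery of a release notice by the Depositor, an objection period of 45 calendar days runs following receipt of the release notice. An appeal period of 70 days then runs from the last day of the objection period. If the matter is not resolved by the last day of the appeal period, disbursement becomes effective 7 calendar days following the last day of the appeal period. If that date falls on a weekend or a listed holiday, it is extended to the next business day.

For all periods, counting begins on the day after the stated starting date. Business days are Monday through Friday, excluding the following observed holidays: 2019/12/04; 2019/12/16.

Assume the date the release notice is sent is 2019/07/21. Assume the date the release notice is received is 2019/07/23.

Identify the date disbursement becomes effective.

The last day of the objection period: 2019/07/23 + 45 days = 2019/09/06.
The last day of the appeal period: 70 calendar days after 2019/09/06 is 2019/11/15.
The date disbursement becomes effective: 2019/11/15 + 7 days = 2019/11/22. 2019/11/22 is a Friday and is not a listed holiday, so no roll-forward applies.

2019/11/22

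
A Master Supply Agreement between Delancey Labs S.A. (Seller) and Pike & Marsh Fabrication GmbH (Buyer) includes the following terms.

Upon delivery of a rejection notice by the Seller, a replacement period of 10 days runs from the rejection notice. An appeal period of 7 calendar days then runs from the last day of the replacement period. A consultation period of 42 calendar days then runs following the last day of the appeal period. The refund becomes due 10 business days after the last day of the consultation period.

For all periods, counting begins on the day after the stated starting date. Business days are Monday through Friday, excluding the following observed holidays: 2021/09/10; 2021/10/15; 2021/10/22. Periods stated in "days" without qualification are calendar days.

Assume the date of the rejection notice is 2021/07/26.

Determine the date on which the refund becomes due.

Adding 10 calendar days to 2021/07/26 gives 2021/08/05, which is the last day of the replacement period.
The last day of the appeal period: 2021/08/05 + 7 days = 2021/08/12.
The last day of the consultation period: 42 calendar days after 2021/08/12 is 2021/09/23.
From Thursday, 2021/09/23, 10 business days (Sep 24, Sep 27, Sep 28, Sep 29, Sep 30, Oct 1, Oct 4, Oct 5, Oct 6, Oct 7, skipping weekends) brings us to Thursday, 2021/10/07, which is the date on which the refund becomes due.

2021/10/07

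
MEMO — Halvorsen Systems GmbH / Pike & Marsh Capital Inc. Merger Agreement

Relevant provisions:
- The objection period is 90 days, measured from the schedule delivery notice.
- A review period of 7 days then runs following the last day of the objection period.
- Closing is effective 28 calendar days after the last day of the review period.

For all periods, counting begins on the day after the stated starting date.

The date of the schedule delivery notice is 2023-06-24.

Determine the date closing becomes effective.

2023-10-27

The last day of the objection period: 90 calendar days after 2023-06-24 is 2023-09-22.
The last day of the review period: 2023-09-22 + 7 days = 2023-09-29.
Adding 28 calendar days to 2023-09-29 gives 2023-10-27, which is the date closing becomes effective.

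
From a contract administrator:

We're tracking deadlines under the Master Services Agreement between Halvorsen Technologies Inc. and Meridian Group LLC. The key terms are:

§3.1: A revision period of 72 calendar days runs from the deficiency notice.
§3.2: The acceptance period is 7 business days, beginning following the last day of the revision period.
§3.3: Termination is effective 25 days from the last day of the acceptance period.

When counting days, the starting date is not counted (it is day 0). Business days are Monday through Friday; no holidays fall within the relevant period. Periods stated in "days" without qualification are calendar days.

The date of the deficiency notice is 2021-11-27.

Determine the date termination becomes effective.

The last day of the revision period: 72 calendar days after 2021-11-27 is 2022-02-07.
The last day of the acceptance period: counting 7 business days from Monday, 2022-02-07 (Feb 8, Feb 9, Feb 10, Feb 11, Feb 14, Feb 15, Feb 16, skipping weekends) reaches Wednesday, 2022-02-16.
The date termination becomes effective: 2022-02-16 + 25 days = 2022-03-13.

2022-03-13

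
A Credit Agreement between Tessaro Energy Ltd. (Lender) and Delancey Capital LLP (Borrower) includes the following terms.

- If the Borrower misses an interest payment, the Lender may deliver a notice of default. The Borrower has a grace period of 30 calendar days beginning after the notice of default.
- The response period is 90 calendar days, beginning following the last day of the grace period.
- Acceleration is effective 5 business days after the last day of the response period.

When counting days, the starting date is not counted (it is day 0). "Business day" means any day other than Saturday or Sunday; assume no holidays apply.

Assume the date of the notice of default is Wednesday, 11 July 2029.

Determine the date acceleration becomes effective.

The last day of the grace period: 11 July 2029 + 30 days = 10 August 2029.
The last day of the response period: 10 August 2029 + 90 days = 8 November 2029.
The date acceleration becomes effective: counting 5 business days from Thursday, 8 November 2029 (Nov 9, Nov 12, Nov 13, Nov 14, Nov 15, skipping weekends) reaches Thursday, 15 November 2029.

15 November 2029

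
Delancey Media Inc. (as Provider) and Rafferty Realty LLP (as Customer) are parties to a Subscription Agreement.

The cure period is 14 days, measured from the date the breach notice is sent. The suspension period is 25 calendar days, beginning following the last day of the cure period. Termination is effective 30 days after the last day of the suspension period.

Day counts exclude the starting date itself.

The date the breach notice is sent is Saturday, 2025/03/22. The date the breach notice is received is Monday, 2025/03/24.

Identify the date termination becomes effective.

The last day of the cure period: 2025/03/22 + 14 days = 2025/04/05.
The last day of the suspension period: 25 calendar days after 2025/04/05 is 2025/04/30.
The date termination becomes effective: 30 calendar days after 2025/04/30 is 2025/05/30.

2025/05/30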